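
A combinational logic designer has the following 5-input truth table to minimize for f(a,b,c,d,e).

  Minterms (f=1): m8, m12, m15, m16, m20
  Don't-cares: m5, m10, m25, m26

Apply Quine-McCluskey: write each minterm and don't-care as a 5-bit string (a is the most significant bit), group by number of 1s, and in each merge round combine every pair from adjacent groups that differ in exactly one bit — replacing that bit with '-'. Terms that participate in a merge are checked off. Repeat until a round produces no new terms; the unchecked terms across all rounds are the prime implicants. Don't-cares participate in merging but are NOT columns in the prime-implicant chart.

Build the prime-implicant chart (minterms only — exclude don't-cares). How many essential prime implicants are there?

3

size-2^0 implicants → 00101  01000(✓)  01010(✓)  01100(✓)  01111  10000(✓)  10100(✓)  11001  11010(✓)
size-2^1 implicants → -1010  01-00  010-0  10-00
Unchecked terms (primes): -1010, 00101, 01-00, 010-0, 01111, 10-00, 11001
Minterm coverage:
  m8 ⊆ 01-00,010-0
  m12 ⊆ 01-00 [E]
  m15 ⊆ 01111 [E]
  m16 ⊆ 10-00 [E]
  m20 ⊆ 10-00 [E]
E = {01-00, 01111, 10-00}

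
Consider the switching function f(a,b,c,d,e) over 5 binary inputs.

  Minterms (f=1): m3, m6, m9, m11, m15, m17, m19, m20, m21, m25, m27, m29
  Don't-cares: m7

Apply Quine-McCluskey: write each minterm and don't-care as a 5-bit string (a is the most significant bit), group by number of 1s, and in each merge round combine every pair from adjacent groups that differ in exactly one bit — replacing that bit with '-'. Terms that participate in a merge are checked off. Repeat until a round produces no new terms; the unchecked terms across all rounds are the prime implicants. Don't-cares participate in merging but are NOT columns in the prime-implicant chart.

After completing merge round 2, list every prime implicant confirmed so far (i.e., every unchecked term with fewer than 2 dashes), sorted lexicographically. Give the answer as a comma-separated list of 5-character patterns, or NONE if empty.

[col 0] 00011*, 00110*, 00111*, 01001*, 01011*, 01111*, 10001*, 10011*, 10100*, 10101*, 11001*, 11011*, 11101*
[col 1] -0011*, -1001*, -1011*, 0-011*, 0-111*, 00-11*, 0011-, 01-11*, 010-1*, 1-001*, 1-011*, 1-101*, 10-01*, 100-1*, 1010-, 11-01*, 110-1*
[col 2] --011, -10-1, 0--11, 1--01, 1-0-1
Prime implicants: --011, -10-1, 0--11, 0011-, 1--01, 1-0-1, 1010-

0011-, 1010-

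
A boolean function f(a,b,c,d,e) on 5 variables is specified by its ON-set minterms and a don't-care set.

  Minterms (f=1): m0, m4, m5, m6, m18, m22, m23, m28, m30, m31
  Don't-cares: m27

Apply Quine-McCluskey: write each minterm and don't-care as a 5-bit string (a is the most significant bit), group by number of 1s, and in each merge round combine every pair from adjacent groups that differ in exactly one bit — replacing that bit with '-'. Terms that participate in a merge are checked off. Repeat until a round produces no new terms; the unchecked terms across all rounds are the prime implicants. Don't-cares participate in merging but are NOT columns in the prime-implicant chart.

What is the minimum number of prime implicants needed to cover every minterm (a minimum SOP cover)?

Round 0: 00000✓ 00100✓ 00101✓ 00110✓ 10010✓ 10110✓ 10111✓ 11011✓ 11100✓ 11110✓ 11111✓
Round 1: -0110 00-00 001-0 0010- 1-110✓ 1-111✓ 10-10 1011-✓ 11-11 111-0 1111-✓
Round 2: 1-11-
PIs = {-0110, 00-00, 001-0, 0010-, 1-11-, 10-10, 11-11, 111-0}
Coverage chart:
  m0: 00-00 ←essential
  m4: 00-00,001-0,0010-
  m5: 0010- ←essential
  m6: -0110,001-0
  m18: 10-10 ←essential
  m22: -0110,1-11-,10-10
  m23: 1-11- ←essential
  m28: 111-0 ←essential
  m30: 1-11-,111-0
  m31: 1-11-,11-11
Essential: 00-00, 0010-, 1-11-, 10-10, 111-0
Petrick residual → -0110
Min cover (6 terms): b'cde' + a'b'd'e' + a'b'cd' + acd + ab'de' + abce'

6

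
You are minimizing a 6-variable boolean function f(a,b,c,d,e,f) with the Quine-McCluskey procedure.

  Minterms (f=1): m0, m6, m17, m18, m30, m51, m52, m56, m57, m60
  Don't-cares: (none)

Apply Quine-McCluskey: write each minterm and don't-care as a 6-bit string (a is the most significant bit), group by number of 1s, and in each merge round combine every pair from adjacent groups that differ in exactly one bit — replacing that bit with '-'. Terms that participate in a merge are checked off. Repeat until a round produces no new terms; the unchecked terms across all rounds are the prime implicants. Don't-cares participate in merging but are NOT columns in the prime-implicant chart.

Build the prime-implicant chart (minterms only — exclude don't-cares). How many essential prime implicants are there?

Round 0: 000000 000110 010001 010010 011110 110011 110100✓ 111000✓ 111001✓ 111100✓
Round 1: 11-100 111-00 11100-
PIs = {000000, 000110, 010001, 010010, 011110, 11-100, 110011, 111-00, 11100-}
Coverage chart:
  m0: 000000 ←essential
  m6: 000110 ←essential
  m17: 010001 ←essential
  m18: 010010 ←essential
  m30: 011110 ←essential
  m51: 110011 ←essential
  m52: 11-100 ←essential
  m56: 111-00,11100-
  m57: 11100- ←essential
  m60: 11-100,111-00
Essential: 000000, 000110, 010001, 010010, 011110, 11-100, 110011, 11100-

8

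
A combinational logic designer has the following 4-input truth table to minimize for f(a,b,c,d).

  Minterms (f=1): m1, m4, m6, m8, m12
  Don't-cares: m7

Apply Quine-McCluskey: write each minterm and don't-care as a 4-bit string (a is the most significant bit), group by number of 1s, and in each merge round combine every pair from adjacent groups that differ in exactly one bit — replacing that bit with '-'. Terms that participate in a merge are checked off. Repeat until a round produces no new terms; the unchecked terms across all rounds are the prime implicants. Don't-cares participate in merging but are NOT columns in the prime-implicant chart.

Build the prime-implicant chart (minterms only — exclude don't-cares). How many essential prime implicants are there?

2

Round 0: 0001 0100✓ 0110✓ 0111✓ 1000✓ 1100✓
Round 1: -100 01-0 011- 1-00
PIs = {-100, 0001, 01-0, 011-, 1-00}
Coverage chart:
  m1: 0001 ←essential
  m4: -100,01-0
  m6: 01-0,011-
  m8: 1-00 ←essential
  m12: -100,1-00
Essential: 0001, 1-00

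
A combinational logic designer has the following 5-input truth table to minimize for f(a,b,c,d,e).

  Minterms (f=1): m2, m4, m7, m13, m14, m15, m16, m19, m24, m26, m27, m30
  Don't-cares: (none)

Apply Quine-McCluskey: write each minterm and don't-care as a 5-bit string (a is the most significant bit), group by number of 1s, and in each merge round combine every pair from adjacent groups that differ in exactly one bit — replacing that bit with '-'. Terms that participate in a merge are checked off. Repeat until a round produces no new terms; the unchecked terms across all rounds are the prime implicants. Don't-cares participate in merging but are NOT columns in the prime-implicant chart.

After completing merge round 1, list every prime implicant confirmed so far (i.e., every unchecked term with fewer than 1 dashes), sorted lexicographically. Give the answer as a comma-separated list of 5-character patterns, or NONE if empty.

[col 0] 00010, 00100, 00111*, 01101*, 01110*, 01111*, 10000*, 10011*, 11000*, 11010*, 11011*, 11110*
[col 1] -1110, 0-111, 011-1, 0111-, 1-000, 1-011, 11-10, 110-0, 1101-
Prime implicants: -1110, 0-111, 00010, 00100, 011-1, 0111-, 1-000, 1-011, 11-10, 110-0, 1101-

00010, 00100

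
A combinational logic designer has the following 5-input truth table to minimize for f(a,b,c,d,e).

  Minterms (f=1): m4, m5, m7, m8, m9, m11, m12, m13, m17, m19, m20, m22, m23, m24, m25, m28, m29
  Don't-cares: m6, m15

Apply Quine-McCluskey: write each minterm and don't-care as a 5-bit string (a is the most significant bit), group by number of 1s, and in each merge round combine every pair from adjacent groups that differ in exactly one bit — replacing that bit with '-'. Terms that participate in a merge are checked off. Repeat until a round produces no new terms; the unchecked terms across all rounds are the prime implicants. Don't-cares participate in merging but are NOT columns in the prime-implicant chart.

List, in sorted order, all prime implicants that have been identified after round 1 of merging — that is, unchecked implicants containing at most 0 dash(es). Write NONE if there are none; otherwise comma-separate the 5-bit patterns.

NONE

size-2^0 implicants → 00100(✓)  00101(✓)  00110(✓)  00111(✓)  01000(✓)  01001(✓)  01011(✓)  01100(✓)  01101(✓)  01111(✓)  10001(✓)  10011(✓)  10100(✓)  10110(✓)  10111(✓)  11000(✓)  11001(✓)  11100(✓)  11101(✓)
size-2^1 implicants → -0100(✓)  -0110(✓)  -0111(✓)  -1000(✓)  -1001(✓)  -1100(✓)  -1101(✓)  0-100(✓)  0-101(✓)  0-111(✓)  001-0(✓)  001-1(✓)  0010-(✓)  0011-(✓)  01-00(✓)  01-01(✓)  01-11(✓)  010-1(✓)  0100-(✓)  011-1(✓)  0110-(✓)  1-001  1-100(✓)  10-11  100-1  101-0(✓)  1011-(✓)  11-00(✓)  11-01(✓)  1100-(✓)  1110-(✓)
size-2^2 implicants → --100  -01-0  -011-  -1-00(✓)  -1-01(✓)  -100-(✓)  -110-(✓)  0-1-1  0-10-  001--  01--1  01-0-(✓)  11-0-(✓)
size-2^3 implicants → -1-0-
Unchecked terms (primes): --100, -01-0, -011-, -1-0-, 0-1-1, 0-10-, 001--, 01--1, 1-001, 10-11, 100-1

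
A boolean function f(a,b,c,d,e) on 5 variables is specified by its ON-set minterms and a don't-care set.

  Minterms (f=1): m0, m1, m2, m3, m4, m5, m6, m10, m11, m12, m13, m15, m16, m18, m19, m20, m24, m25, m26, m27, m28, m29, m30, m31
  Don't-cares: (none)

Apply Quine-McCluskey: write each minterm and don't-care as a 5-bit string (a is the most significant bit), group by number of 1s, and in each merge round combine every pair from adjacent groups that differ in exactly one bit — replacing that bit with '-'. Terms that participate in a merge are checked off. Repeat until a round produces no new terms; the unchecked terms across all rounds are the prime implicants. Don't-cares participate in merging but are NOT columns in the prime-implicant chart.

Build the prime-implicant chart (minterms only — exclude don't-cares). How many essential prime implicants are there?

Round 0: 00000✓ 00001✓ 00010✓ 00011✓ 00100✓ 00101✓ 00110✓ 01010✓ 01011✓ 01100✓ 01101✓ 01111✓ 10000✓ 10010✓ 10011✓ 10100✓ 11000✓ 11001✓ 11010✓ 11011✓ 11100✓ 11101✓ 11110✓ 11111✓
Round 1: -0000✓ -0010✓ -0011✓ -0100✓ -1010✓ -1011✓ -1100✓ -1101✓ -1111✓ 0-010✓ 0-011✓ 0-100✓ 0-101✓ 00-00✓ 00-01✓ 00-10✓ 000-0✓ 000-1✓ 0000-✓ 0001-✓ 001-0✓ 0010-✓ 01-11✓ 0101-✓ 011-1✓ 0110-✓ 1-000✓ 1-010✓ 1-011✓ 1-100✓ 10-00✓ 100-0✓ 1001-✓ 11-00✓ 11-01✓ 11-10✓ 11-11✓ 110-0✓ 110-1✓ 1100-✓ 1101-✓ 111-0✓ 111-1✓ 1110-✓ 1111-✓
Round 2: --010✓ --011✓ --100 -0-00 -00-0 -001-✓ -1-11 -101-✓ -11-1 -110- 0-01-✓ 0-10- 00--0 00-0- 000-- 1--00 1-0-0 1-01-✓ 11--0✓ 11--1✓ 11-0-✓ 11-1-✓ 110--✓ 111--✓
Round 3: --01- 11---
PIs = {--01-, --100, -0-00, -00-0, -1-11, -11-1, -110-, 0-10-, 00--0, 00-0-, 000--, 1--00, 1-0-0, 11---}
Coverage chart:
  m0: -0-00,-00-0,00--0,00-0-,000--
  m1: 00-0-,000--
  m2: --01-,-00-0,00--0,000--
  m3: --01-,000--
  m4: --100,-0-00,0-10-,00--0,00-0-
  m5: 0-10-,00-0-
  m6: 00--0 ←essential
  m10: --01- ←essential
  m11: --01-,-1-11
  m12: --100,-110-,0-10-
  m13: -11-1,-110-,0-10-
  m15: -1-11,-11-1
  m16: -0-00,-00-0,1--00,1-0-0
  m18: --01-,-00-0,1-0-0
  m19: --01- ←essential
  m20: --100,-0-00,1--00
  m24: 1--00,1-0-0,11---
  m25: 11--- ←essential
  m26: --01-,1-0-0,11---
  m27: --01-,-1-11,11---
  m28: --100,-110-,1--00,11---
  m29: -11-1,-110-,11---
  m30: 11--- ←essential
  m31: -1-11,-11-1,11---
Essential: --01-, 00--0, 11---

3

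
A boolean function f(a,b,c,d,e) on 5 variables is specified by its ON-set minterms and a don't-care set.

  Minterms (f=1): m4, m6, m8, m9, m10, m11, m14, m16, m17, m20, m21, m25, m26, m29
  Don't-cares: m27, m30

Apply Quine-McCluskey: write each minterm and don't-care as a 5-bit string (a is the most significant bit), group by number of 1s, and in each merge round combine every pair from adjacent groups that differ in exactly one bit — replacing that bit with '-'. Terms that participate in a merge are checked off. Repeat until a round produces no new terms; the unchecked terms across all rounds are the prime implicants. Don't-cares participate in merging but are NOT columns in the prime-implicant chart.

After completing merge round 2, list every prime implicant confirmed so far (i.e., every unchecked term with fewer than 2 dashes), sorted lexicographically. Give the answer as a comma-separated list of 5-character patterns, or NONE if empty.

-0100, 0-110, 001-0

Round 0: 00100✓ 00110✓ 01000✓ 01001✓ 01010✓ 01011✓ 01110✓ 10000✓ 10001✓ 10100✓ 10101✓ 11001✓ 11010✓ 11011✓ 11101✓ 11110✓
Round 1: -0100 -1001✓ -1010✓ -1011✓ -1110✓ 0-110 001-0 01-10✓ 010-0✓ 010-1✓ 0100-✓ 0101-✓ 1-001✓ 1-101✓ 10-00✓ 10-01✓ 1000-✓ 1010-✓ 11-01✓ 11-10✓ 110-1✓ 1101-✓
Round 2: -1-10 -10-1 -101- 010-- 1--01 10-0-
PIs = {-0100, -1-10, -10-1, -101-, 0-110, 001-0, 010--, 1--01, 10-0-}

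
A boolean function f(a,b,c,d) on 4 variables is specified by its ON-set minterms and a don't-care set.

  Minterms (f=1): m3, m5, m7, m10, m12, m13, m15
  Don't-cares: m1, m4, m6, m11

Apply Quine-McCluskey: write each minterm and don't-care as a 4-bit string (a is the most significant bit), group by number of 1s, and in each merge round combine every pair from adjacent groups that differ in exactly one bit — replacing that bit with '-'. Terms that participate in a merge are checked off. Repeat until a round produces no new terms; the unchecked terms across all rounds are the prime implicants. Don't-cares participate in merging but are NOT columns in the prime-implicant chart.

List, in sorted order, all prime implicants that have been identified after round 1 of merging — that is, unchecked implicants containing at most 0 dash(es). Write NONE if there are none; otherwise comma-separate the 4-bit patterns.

NONE

Round 0: 0001✓ 0011✓ 0100✓ 0101✓ 0110✓ 0111✓ 1010✓ 1011✓ 1100✓ 1101✓ 1111✓
Round 1: -011✓ -100✓ -101✓ -111✓ 0-01✓ 0-11✓ 00-1✓ 01-0✓ 01-1✓ 010-✓ 011-✓ 1-11✓ 101- 11-1✓ 110-✓
Round 2: --11 -1-1 -10- 0--1 01--
PIs = {--11, -1-1, -10-, 0--1, 01--, 101-}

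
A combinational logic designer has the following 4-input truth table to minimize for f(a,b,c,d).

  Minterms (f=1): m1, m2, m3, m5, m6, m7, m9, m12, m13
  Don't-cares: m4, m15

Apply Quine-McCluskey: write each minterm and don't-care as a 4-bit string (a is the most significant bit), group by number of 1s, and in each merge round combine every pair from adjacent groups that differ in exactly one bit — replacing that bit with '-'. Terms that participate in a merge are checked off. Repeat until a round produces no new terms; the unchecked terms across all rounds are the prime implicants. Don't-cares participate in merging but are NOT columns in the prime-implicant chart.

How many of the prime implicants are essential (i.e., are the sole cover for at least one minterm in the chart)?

3

[col 0] 0001*, 0010*, 0011*, 0100*, 0101*, 0110*, 0111*, 1001*, 1100*, 1101*, 1111*
[col 1] -001*, -100*, -101*, -111*, 0-01*, 0-10*, 0-11*, 00-1*, 001-*, 01-0*, 01-1*, 010-*, 011-*, 1-01*, 11-1*, 110-*
[col 2] --01, -1-1, -10-, 0--1, 0-1-, 01--
Prime implicants: --01, -1-1, -10-, 0--1, 0-1-, 01--
PI chart (minterm → PIs covering it):
  1 | --01,0--1
  2 | 0-1-  (sole → essential)
  3 | 0--1,0-1-
  5 | --01,-1-1,-10-,0--1,01--
  6 | 0-1-,01--
  7 | -1-1,0--1,0-1-,01--
  9 | --01  (sole → essential)
  12 | -10-  (sole → essential)
  13 | --01,-1-1,-10-
Essential prime implicants: --01, -10-, 0-1-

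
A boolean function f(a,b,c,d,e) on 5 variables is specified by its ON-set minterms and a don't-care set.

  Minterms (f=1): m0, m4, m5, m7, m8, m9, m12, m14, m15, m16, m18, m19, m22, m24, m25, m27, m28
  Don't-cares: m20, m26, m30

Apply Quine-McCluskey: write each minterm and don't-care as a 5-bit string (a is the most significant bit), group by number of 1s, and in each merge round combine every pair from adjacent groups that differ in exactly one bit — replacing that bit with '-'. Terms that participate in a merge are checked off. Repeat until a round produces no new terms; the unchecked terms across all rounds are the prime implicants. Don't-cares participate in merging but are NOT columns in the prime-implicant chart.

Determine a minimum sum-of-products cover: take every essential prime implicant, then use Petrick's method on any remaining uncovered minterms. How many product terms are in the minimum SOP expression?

size-2^0 implicants → 00000(✓)  00100(✓)  00101(✓)  00111(✓)  01000(✓)  01001(✓)  01100(✓)  01110(✓)  01111(✓)  10000(✓)  10010(✓)  10011(✓)  10100(✓)  10110(✓)  11000(✓)  11001(✓)  11010(✓)  11011(✓)  11100(✓)  11110(✓)
size-2^1 implicants → -0000(✓)  -0100(✓)  -1000(✓)  -1001(✓)  -1100(✓)  -1110(✓)  0-000(✓)  0-100(✓)  0-111  00-00(✓)  001-1  0010-  01-00(✓)  0100-(✓)  011-0(✓)  0111-  1-000(✓)  1-010(✓)  1-011(✓)  1-100(✓)  1-110(✓)  10-00(✓)  10-10(✓)  100-0(✓)  1001-(✓)  101-0(✓)  11-00(✓)  11-10(✓)  110-0(✓)  110-1(✓)  1100-(✓)  1101-(✓)  111-0(✓)
size-2^2 implicants → --000(✓)  --100(✓)  -0-00(✓)  -1-00(✓)  -100-  -11-0  0--00(✓)  1--00(✓)  1--10(✓)  1-0-0(✓)  1-01-  1-1-0(✓)  10--0(✓)  11--0(✓)  110--
size-2^3 implicants → ---00  1---0
Unchecked terms (primes): ---00, -100-, -11-0, 0-111, 001-1, 0010-, 0111-, 1---0, 1-01-, 110--
Minterm coverage:
  m0 ⊆ ---00 [E]
  m4 ⊆ ---00,0010-
  m5 ⊆ 001-1,0010-
  m7 ⊆ 0-111,001-1
  m8 ⊆ ---00,-100-
  m9 ⊆ -100- [E]
  m12 ⊆ ---00,-11-0
  m14 ⊆ -11-0,0111-
  m15 ⊆ 0-111,0111-
  m16 ⊆ ---00,1---0
  m18 ⊆ 1---0,1-01-
  m19 ⊆ 1-01- [E]
  m22 ⊆ 1---0 [E]
  m24 ⊆ ---00,-100-,1---0,110--
  m25 ⊆ -100-,110--
  m27 ⊆ 1-01-,110--
  m28 ⊆ ---00,-11-0,1---0
E = {---00, -100-, 1---0, 1-01-}
Petrick residual → 001-1, 0111-
Cover = d'e' + bc'd' + a'b'ce + a'bcd + ae' + ac'd  |cover|=6

6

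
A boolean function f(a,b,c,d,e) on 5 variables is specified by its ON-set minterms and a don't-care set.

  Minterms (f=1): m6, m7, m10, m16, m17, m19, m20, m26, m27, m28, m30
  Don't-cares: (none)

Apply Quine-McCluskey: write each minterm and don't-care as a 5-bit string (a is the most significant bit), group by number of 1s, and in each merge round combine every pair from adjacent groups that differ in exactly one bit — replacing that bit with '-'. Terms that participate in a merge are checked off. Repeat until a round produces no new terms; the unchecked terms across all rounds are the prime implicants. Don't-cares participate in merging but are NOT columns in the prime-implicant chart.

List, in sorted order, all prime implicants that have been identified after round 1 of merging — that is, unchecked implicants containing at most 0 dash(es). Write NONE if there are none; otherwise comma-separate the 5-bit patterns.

size-2^0 implicants → 00110(✓)  00111(✓)  01010(✓)  10000(✓)  10001(✓)  10011(✓)  10100(✓)  11010(✓)  11011(✓)  11100(✓)  11110(✓)
size-2^1 implicants → -1010  0011-  1-011  1-100  10-00  100-1  1000-  11-10  1101-  111-0
Unchecked terms (primes): -1010, 0011-, 1-011, 1-100, 10-00, 100-1, 1000-, 11-10, 1101-, 111-0

NONE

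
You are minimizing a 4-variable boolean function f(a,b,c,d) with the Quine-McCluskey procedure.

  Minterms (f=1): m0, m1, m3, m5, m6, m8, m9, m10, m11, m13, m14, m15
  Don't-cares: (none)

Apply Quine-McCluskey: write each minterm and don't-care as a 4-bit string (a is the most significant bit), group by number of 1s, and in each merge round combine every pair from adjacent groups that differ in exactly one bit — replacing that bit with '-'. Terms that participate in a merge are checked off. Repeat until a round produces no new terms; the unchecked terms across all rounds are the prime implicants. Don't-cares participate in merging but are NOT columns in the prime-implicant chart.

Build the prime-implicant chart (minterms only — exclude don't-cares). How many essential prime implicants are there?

Round 0: 0000✓ 0001✓ 0011✓ 0101✓ 0110✓ 1000✓ 1001✓ 1010✓ 1011✓ 1101✓ 1110✓ 1111✓
Round 1: -000✓ -001✓ -011✓ -101✓ -110 0-01✓ 00-1✓ 000-✓ 1-01✓ 1-10✓ 1-11✓ 10-0✓ 10-1✓ 100-✓ 101-✓ 11-1✓ 111-✓
Round 2: --01 -0-1 -00- 1--1 1-1- 10--
PIs = {--01, -0-1, -00-, -110, 1--1, 1-1-, 10--}
Coverage chart:
  m0: -00- ←essential
  m1: --01,-0-1,-00-
  m3: -0-1 ←essential
  m5: --01 ←essential
  m6: -110 ←essential
  m8: -00-,10--
  m9: --01,-0-1,-00-,1--1,10--
  m10: 1-1-,10--
  m11: -0-1,1--1,1-1-,10--
  m13: --01,1--1
  m14: -110,1-1-
  m15: 1--1,1-1-
Essential: --01, -0-1, -00-, -110

4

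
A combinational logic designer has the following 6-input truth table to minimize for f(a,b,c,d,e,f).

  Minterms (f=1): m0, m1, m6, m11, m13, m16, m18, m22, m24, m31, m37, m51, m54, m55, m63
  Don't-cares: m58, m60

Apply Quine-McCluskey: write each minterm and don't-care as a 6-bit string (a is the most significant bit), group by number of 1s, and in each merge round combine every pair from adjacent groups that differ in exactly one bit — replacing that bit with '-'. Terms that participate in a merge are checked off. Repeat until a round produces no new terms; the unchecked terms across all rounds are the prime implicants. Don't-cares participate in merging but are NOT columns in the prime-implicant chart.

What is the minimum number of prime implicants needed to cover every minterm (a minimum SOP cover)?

Round 0: 000000✓ 000001✓ 000110✓ 001011 001101 010000✓ 010010✓ 010110✓ 011000✓ 011111✓ 100101 110011✓ 110110✓ 110111✓ 111010 111100 111111✓
Round 1: -10110 -11111 0-0000 0-0110 00000- 01-000 010-10 0100-0 11-111 110-11 11011-
PIs = {-10110, -11111, 0-0000, 0-0110, 00000-, 001011, 001101, 01-000, 010-10, 0100-0, 100101, 11-111, 110-11, 11011-, 111010, 111100}
Coverage chart:
  m0: 0-0000,00000-
  m1: 00000- ←essential
  m6: 0-0110 ←essential
  m11: 001011 ←essential
  m13: 001101 ←essential
  m16: 0-0000,01-000,0100-0
  m18: 010-10,0100-0
  m22: -10110,0-0110,010-10
  m24: 01-000 ←essential
  m31: -11111 ←essential
  m37: 100101 ←essential
  m51: 110-11 ←essential
  m54: -10110,11011-
  m55: 11-111,110-11,11011-
  m63: -11111,11-111
Essential: -11111, 0-0110, 00000-, 001011, 001101, 01-000, 100101, 110-11
Petrick residual → -10110, 010-10
Min cover (10 terms): bc'def' + bcdef + a'c'def' + a'b'c'd'e' + a'b'cd'ef + a'b'cde'f + a'bd'e'f' + a'bc'ef' + ab'c'de'f + abc'ef

10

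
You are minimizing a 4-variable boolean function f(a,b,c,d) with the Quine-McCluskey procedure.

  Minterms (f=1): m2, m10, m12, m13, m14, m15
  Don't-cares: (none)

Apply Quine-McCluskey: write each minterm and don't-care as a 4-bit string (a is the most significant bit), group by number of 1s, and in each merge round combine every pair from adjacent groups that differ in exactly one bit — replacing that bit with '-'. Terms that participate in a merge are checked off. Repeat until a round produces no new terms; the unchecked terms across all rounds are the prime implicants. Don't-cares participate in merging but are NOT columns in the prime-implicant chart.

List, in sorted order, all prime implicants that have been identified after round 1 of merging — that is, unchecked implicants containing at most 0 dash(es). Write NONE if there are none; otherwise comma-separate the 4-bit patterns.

size-2^0 implicants → 0010(✓)  1010(✓)  1100(✓)  1101(✓)  1110(✓)  1111(✓)
size-2^1 implicants → -010  1-10  11-0(✓)  11-1(✓)  110-(✓)  111-(✓)
size-2^2 implicants → 11--
Unchecked terms (primes): -010, 1-10, 11--

NONE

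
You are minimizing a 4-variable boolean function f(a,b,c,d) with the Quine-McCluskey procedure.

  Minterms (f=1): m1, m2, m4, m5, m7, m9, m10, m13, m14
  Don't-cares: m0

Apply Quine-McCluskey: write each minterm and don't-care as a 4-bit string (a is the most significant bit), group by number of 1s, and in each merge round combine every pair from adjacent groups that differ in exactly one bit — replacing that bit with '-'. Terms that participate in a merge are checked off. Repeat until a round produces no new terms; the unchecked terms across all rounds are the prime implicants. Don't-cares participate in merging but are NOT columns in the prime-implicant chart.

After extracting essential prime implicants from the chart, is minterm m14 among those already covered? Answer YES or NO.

[col 0] 0000*, 0001*, 0010*, 0100*, 0101*, 0111*, 1001*, 1010*, 1101*, 1110*
[col 1] -001*, -010, -101*, 0-00*, 0-01*, 00-0, 000-*, 01-1, 010-*, 1-01*, 1-10
[col 2] --01, 0-0-
Prime implicants: --01, -010, 0-0-, 00-0, 01-1, 1-10
PI chart (minterm → PIs covering it):
  1 | --01,0-0-
  2 | -010,00-0
  4 | 0-0-  (sole → essential)
  5 | --01,0-0-,01-1
  7 | 01-1  (sole → essential)
  9 | --01  (sole → essential)
  10 | -010,1-10
  13 | --01  (sole → essential)
  14 | 1-10  (sole → essential)
Essential prime implicants: --01, 0-0-, 01-1, 1-10

YES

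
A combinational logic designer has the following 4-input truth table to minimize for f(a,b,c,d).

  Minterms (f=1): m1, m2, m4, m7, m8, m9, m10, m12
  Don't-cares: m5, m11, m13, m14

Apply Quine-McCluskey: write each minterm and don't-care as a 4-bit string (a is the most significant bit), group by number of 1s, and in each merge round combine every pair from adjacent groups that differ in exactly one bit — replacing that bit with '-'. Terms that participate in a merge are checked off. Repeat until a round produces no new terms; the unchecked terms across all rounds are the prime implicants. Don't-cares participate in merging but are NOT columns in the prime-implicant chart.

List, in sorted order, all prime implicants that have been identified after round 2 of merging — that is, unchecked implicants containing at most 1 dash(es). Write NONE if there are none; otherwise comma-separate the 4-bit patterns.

-010, 01-1

[col 0] 0001*, 0010*, 0100*, 0101*, 0111*, 1000*, 1001*, 1010*, 1011*, 1100*, 1101*, 1110*
[col 1] -001*, -010, -100*, -101*, 0-01*, 01-1, 010-*, 1-00*, 1-01*, 1-10*, 10-0*, 10-1*, 100-*, 101-*, 11-0*, 110-*
[col 2] --01, -10-, 1--0, 1-0-, 10--
Prime implicants: --01, -010, -10-, 01-1, 1--0, 1-0-, 10--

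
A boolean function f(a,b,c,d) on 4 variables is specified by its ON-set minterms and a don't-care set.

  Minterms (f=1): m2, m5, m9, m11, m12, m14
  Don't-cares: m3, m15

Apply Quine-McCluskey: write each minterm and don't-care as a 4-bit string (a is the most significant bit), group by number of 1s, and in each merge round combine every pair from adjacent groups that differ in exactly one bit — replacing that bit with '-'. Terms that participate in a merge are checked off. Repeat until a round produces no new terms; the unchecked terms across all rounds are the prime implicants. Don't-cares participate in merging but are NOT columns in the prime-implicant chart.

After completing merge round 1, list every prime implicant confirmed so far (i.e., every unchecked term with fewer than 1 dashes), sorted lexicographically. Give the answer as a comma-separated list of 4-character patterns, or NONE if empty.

size-2^0 implicants → 0010(✓)  0011(✓)  0101  1001(✓)  1011(✓)  1100(✓)  1110(✓)  1111(✓)
size-2^1 implicants → -011  001-  1-11  10-1  11-0  111-
Unchecked terms (primes): -011, 001-, 0101, 1-11, 10-1, 11-0, 111-

0101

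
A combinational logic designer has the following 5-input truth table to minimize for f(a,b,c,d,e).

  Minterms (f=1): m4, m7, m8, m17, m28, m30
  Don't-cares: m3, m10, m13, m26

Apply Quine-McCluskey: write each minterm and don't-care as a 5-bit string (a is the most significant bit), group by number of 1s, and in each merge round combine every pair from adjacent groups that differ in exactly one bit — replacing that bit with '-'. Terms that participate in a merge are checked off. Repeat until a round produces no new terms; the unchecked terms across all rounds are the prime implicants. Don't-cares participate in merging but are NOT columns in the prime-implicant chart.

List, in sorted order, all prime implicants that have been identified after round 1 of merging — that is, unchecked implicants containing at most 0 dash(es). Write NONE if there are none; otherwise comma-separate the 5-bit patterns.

size-2^0 implicants → 00011(✓)  00100  00111(✓)  01000(✓)  01010(✓)  01101  10001  11010(✓)  11100(✓)  11110(✓)
size-2^1 implicants → -1010  00-11  010-0  11-10  111-0
Unchecked terms (primes): -1010, 00-11, 00100, 010-0, 01101, 10001, 11-10, 111-0

00100, 01101, 10001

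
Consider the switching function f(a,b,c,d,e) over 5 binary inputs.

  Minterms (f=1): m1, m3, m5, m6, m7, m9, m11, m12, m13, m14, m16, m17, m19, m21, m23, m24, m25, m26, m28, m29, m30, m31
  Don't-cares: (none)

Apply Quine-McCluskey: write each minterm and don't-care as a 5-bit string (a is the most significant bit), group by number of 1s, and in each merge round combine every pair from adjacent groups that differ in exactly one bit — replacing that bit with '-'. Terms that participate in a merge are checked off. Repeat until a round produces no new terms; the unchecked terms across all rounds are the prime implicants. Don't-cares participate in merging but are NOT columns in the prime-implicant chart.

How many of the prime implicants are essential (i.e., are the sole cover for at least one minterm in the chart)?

[col 0] 00001*, 00011*, 00101*, 00110*, 00111*, 01001*, 01011*, 01100*, 01101*, 01110*, 10000*, 10001*, 10011*, 10101*, 10111*, 11000*, 11001*, 11010*, 11100*, 11101*, 11110*, 11111*
[col 1] -0001*, -0011*, -0101*, -0111*, -1001*, -1100*, -1101*, -1110*, 0-001*, 0-011*, 0-101*, 0-110, 00-01*, 00-11*, 000-1*, 001-1*, 0011-, 01-01*, 010-1*, 011-0*, 0110-*, 1-000*, 1-001*, 1-101*, 1-111*, 10-01*, 10-11*, 100-1*, 1000-*, 101-1*, 11-00*, 11-01*, 11-10*, 110-0*, 1100-*, 111-0*, 111-1*, 1110-*, 1111-*
[col 2] --001*, --101*, -0-01*, -0-11*, -00-1*, -01-1*, -1-01*, -11-0, -110-, 0--01*, 0-0-1, 00--1*, 1--01*, 1-00-, 1-1-1, 10--1*, 11--0, 11-0-, 111--
[col 3] ---01, -0--1
Prime implicants: ---01, -0--1, -11-0, -110-, 0-0-1, 0-110, 0011-, 1-00-, 1-1-1, 11--0, 11-0-, 111--
PI chart (minterm → PIs covering it):
  1 | ---01,-0--1,0-0-1
  3 | -0--1,0-0-1
  5 | ---01,-0--1
  6 | 0-110,0011-
  7 | -0--1,0011-
  9 | ---01,0-0-1
  11 | 0-0-1  (sole → essential)
  12 | -11-0,-110-
  13 | ---01,-110-
  14 | -11-0,0-110
  16 | 1-00-  (sole → essential)
  17 | ---01,-0--1,1-00-
  19 | -0--1  (sole → essential)
  21 | ---01,-0--1,1-1-1
  23 | -0--1,1-1-1
  24 | 1-00-,11--0,11-0-
  25 | ---01,1-00-,11-0-
  26 | 11--0  (sole → essential)
  28 | -11-0,-110-,11--0,11-0-,111--
  29 | ---01,-110-,1-1-1,11-0-,111--
  30 | -11-0,11--0,111--
  31 | 1-1-1,111--
Essential prime implicants: -0--1, 0-0-1, 1-00-, 11--0

4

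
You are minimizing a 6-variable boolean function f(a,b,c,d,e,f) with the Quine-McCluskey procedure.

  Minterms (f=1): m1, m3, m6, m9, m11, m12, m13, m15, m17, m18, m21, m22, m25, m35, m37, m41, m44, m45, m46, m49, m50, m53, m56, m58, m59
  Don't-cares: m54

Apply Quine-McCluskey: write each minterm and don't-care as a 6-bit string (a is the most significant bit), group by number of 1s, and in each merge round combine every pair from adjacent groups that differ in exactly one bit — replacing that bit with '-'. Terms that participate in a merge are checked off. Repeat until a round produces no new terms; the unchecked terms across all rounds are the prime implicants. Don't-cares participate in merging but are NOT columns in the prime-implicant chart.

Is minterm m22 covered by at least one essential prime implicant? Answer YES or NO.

YES

[col 0] 000001*, 000011*, 000110*, 001001*, 001011*, 001100*, 001101*, 001111*, 010001*, 010010*, 010101*, 010110*, 011001*, 100011*, 100101*, 101001*, 101100*, 101101*, 101110*, 110001*, 110010*, 110101*, 110110*, 111000*, 111010*, 111011*
[col 1] -00011, -01001*, -01100*, -01101*, -10001*, -10010*, -10101*, -10110*, 0-0001*, 0-0110, 0-1001*, 00-001*, 00-011*, 0000-1*, 001-01*, 001-11*, 0010-1*, 0011-1*, 00110-*, 01-001*, 010-01*, 010-10*, 1-0101, 10-101, 101-01*, 1011-0, 10110-*, 11-010, 110-01*, 110-10*, 1110-0, 11101-
[col 2] -01-01, -0110-, -10-01, -10-10, 0--001, 00-0-1, 001--1
Prime implicants: -00011, -01-01, -0110-, -10-01, -10-10, 0--001, 0-0110, 00-0-1, 001--1, 1-0101, 10-101, 1011-0, 11-010, 1110-0, 11101-
PI chart (minterm → PIs covering it):
  1 | 0--001,00-0-1
  3 | -00011,00-0-1
  6 | 0-0110  (sole → essential)
  9 | -01-01,0--001,00-0-1,001--1
  11 | 00-0-1,001--1
  12 | -0110-  (sole → essential)
  13 | -01-01,-0110-,001--1
  15 | 001--1  (sole → essential)
  17 | -10-01,0--001
  18 | -10-10  (sole → essential)
  21 | -10-01  (sole → essential)
  22 | -10-10,0-0110
  25 | 0--001  (sole → essential)
  35 | -00011  (sole → essential)
  37 | 1-0101,10-101
  41 | -01-01  (sole → essential)
  44 | -0110-,1011-0
  45 | -01-01,-0110-,10-101
  46 | 1011-0  (sole → essential)
  49 | -10-01  (sole → essential)
  50 | -10-10,11-010
  53 | -10-01,1-0101
  56 | 1110-0  (sole → essential)
  58 | 11-010,1110-0,11101-
  59 | 11101-  (sole → essential)
Essential prime implicants: -00011, -01-01, -0110-, -10-01, -10-10, 0--001, 0-0110, 001--1, 1011-0, 1110-0, 11101-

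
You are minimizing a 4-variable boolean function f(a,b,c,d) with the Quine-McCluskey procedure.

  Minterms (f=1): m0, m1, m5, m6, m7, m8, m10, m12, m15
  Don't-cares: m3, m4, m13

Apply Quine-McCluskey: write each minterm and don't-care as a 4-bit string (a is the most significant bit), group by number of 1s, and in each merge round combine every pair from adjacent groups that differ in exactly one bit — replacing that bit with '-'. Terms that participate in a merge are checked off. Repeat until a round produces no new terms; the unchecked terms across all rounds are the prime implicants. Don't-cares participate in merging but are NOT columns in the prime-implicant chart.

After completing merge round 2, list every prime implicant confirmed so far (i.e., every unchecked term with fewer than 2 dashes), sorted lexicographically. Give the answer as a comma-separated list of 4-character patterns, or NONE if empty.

size-2^0 implicants → 0000(✓)  0001(✓)  0011(✓)  0100(✓)  0101(✓)  0110(✓)  0111(✓)  1000(✓)  1010(✓)  1100(✓)  1101(✓)  1111(✓)
size-2^1 implicants → -000(✓)  -100(✓)  -101(✓)  -111(✓)  0-00(✓)  0-01(✓)  0-11(✓)  00-1(✓)  000-(✓)  01-0(✓)  01-1(✓)  010-(✓)  011-(✓)  1-00(✓)  10-0  11-1(✓)  110-(✓)
size-2^2 implicants → --00  -1-1  -10-  0--1  0-0-  01--
Unchecked terms (primes): --00, -1-1, -10-, 0--1, 0-0-, 01--, 10-0

10-0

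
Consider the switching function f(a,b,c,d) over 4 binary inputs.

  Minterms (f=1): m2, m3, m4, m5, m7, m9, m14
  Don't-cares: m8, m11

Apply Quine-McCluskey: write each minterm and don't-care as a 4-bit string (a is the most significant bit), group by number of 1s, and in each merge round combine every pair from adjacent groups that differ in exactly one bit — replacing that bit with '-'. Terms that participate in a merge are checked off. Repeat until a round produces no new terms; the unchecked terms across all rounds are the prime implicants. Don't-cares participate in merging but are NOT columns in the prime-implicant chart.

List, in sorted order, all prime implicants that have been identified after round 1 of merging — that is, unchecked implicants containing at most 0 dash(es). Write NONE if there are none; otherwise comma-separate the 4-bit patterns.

1110

Round 0: 0010✓ 0011✓ 0100✓ 0101✓ 0111✓ 1000✓ 1001✓ 1011✓ 1110
Round 1: -011 0-11 001- 01-1 010- 10-1 100-
PIs = {-011, 0-11, 001-, 01-1, 010-, 10-1, 100-, 1110}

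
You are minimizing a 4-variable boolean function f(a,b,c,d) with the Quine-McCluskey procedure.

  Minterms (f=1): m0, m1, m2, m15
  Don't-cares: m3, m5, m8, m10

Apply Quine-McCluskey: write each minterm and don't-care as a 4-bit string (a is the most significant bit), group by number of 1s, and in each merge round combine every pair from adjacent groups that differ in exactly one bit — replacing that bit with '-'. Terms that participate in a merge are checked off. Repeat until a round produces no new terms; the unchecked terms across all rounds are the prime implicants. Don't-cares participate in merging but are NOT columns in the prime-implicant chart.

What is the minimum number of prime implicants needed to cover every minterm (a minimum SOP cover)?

Round 0: 0000✓ 0001✓ 0010✓ 0011✓ 0101✓ 1000✓ 1010✓ 1111
Round 1: -000✓ -010✓ 0-01 00-0✓ 00-1✓ 000-✓ 001-✓ 10-0✓
Round 2: -0-0 00--
PIs = {-0-0, 0-01, 00--, 1111}
Coverage chart:
  m0: -0-0,00--
  m1: 0-01,00--
  m2: -0-0,00--
  m15: 1111 ←essential
Essential: 1111
Petrick residual → 00--
Min cover (2 terms): a'b' + abcd

2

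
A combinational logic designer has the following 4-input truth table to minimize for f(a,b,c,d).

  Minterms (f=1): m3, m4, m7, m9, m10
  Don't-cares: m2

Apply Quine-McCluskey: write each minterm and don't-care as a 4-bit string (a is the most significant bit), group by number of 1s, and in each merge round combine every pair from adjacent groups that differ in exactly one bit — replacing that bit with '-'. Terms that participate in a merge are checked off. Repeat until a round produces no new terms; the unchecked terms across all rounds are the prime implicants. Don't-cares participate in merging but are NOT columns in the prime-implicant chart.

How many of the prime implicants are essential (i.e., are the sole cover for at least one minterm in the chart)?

Round 0: 0010✓ 0011✓ 0100 0111✓ 1001 1010✓
Round 1: -010 0-11 001-
PIs = {-010, 0-11, 001-, 0100, 1001}
Coverage chart:
  m3: 0-11,001-
  m4: 0100 ←essential
  m7: 0-11 ←essential
  m9: 1001 ←essential
  m10: -010 ←essential
Essential: -010, 0-11, 0100, 1001

4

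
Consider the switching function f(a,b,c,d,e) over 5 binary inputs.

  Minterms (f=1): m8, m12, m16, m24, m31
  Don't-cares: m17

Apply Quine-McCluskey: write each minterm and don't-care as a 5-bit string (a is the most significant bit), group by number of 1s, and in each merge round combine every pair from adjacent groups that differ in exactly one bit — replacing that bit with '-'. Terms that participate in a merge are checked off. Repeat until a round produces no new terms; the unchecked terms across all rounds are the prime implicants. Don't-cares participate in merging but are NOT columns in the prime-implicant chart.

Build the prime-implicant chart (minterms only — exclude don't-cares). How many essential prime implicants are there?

2

[col 0] 01000*, 01100*, 10000*, 10001*, 11000*, 11111
[col 1] -1000, 01-00, 1-000, 1000-
Prime implicants: -1000, 01-00, 1-000, 1000-, 11111
PI chart (minterm → PIs covering it):
  8 | -1000,01-00
  12 | 01-00  (sole → essential)
  16 | 1-000,1000-
  24 | -1000,1-000
  31 | 11111  (sole → essential)
Essential prime implicants: 01-00, 11111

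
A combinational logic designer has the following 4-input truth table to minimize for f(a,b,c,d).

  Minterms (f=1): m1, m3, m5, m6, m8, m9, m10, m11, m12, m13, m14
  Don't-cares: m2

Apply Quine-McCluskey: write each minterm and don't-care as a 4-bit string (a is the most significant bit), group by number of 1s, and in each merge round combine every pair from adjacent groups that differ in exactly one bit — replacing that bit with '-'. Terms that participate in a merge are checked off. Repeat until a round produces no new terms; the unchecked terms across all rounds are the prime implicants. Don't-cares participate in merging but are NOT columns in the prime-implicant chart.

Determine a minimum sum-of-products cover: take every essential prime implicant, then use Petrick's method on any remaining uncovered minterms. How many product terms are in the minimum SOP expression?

4

size-2^0 implicants → 0001(✓)  0010(✓)  0011(✓)  0101(✓)  0110(✓)  1000(✓)  1001(✓)  1010(✓)  1011(✓)  1100(✓)  1101(✓)  1110(✓)
size-2^1 implicants → -001(✓)  -010(✓)  -011(✓)  -101(✓)  -110(✓)  0-01(✓)  0-10(✓)  00-1(✓)  001-(✓)  1-00(✓)  1-01(✓)  1-10(✓)  10-0(✓)  10-1(✓)  100-(✓)  101-(✓)  11-0(✓)  110-(✓)
size-2^2 implicants → --01  --10  -0-1  -01-  1--0  1-0-  10--
Unchecked terms (primes): --01, --10, -0-1, -01-, 1--0, 1-0-, 10--
Minterm coverage:
  m1 ⊆ --01,-0-1
  m3 ⊆ -0-1,-01-
  m5 ⊆ --01 [E]
  m6 ⊆ --10 [E]
  m8 ⊆ 1--0,1-0-,10--
  m9 ⊆ --01,-0-1,1-0-,10--
  m10 ⊆ --10,-01-,1--0,10--
  m11 ⊆ -0-1,-01-,10--
  m12 ⊆ 1--0,1-0-
  m13 ⊆ --01,1-0-
  m14 ⊆ --10,1--0
E = {--01, --10}
Petrick residual → -0-1, 1--0
Cover = c'd + cd' + b'd + ad'  |cover|=4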